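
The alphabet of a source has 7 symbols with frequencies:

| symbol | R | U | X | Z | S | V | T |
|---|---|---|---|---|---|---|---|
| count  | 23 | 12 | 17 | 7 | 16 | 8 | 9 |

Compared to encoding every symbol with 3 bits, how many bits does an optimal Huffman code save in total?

25

Fixed-length: 3 bits × 92 symbols = 276 bits.
Huffman merges:
Z(7) + V(8) → 15
T(9) + U(12) → 21
15 + S(16) → 31
X(17) + 21 → 38
R(23) + 31 → 54
38 + 54 → 92
Huffman total = 15 + 21 + 31 + 38 + 54 + 92 = 251 bits.
Saving = 276 − 251 = 25 bits.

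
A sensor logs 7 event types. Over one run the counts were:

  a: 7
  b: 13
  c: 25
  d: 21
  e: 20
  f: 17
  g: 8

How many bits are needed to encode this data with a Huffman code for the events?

302

Merge the two smallest weights repeatedly:
merge a(7) and g(8): 15
merge b(13) and 15: 28
merge f(17) and e(20): 37
merge d(21) and c(25): 46
merge 28 and 37: 65
merge 46 and 65: 111
Each symbol's bit-cost is frequency × depth; summing gives 302 bits (equivalently 15 + 28 + 37 + 46 + 65 + 111).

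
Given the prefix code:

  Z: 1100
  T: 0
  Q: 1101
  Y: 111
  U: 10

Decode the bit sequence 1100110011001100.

Read left to right; each codeword is recognised as soon as it completes (prefix code):
  1100→Z | 1100→Z | 1100→Z | 1100→Z
Decoded message: ZZZZ

ZZZZ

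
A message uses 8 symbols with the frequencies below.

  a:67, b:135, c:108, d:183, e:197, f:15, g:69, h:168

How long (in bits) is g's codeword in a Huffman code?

4

Huffman merges, smallest pair first:
combine f(15), a(67) → 82
combine g(69), 82 → 151
combine c(108), b(135) → 243
combine 151, h(168) → 319
combine d(183), e(197) → 380
combine 243, 319 → 562
combine 380, 562 → 942
g's leaf is at depth 4, giving a 4-bit codeword.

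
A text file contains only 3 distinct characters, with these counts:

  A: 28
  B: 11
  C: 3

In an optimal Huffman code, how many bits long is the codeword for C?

Build the tree from the bottom:
C(3) + B(11) → 14
14 + A(28) → 42
The subtree containing C is merged 2 times, so code length = 2.

2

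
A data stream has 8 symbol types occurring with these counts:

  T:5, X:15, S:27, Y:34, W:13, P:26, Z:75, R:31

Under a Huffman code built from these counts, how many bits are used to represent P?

3

Huffman merges, smallest pair first:
merge T(5) and W(13): 18
merge X(15) and 18: 33
merge P(26) and S(27): 53
merge R(31) and 33: 64
merge Y(34) and 53: 87
merge 64 and Z(75): 139
merge 87 and 139: 226
The subtree containing P is merged 3 times, so code length = 3.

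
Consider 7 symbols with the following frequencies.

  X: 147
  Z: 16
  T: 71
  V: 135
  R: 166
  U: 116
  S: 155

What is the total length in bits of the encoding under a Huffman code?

2184

Merge the two smallest weights repeatedly:
combine Z(16), T(71) → 87
combine 87, U(116) → 203
combine V(135), X(147) → 282
combine S(155), R(166) → 321
combine 203, 282 → 485
combine 321, 485 → 806
The encoded length is the sum of every internal node's weight: 87 + 203 + 282 + 321 + 485 + 806 = 2184 bits.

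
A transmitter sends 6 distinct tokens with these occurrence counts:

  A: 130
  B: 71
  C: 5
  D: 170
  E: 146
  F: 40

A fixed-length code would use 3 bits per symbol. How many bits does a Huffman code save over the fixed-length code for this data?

401

Fixed-length: 3 bits × 562 symbols = 1686 bits.
Huffman merges:
merge C(5) and F(40): 45
merge 45 and B(71): 116
merge 116 and A(130): 246
merge E(146) and D(170): 316
merge 246 and 316: 562
Huffman total = 45 + 116 + 246 + 316 + 562 = 1285 bits.
Saving = 1686 − 1285 = 401 bits.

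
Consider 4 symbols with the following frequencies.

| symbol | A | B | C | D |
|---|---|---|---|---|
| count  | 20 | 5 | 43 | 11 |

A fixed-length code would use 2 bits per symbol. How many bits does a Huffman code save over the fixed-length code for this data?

Fixed-length: 2 bits × 79 symbols = 158 bits.
Huffman merges:
B(5) + D(11) → 16
16 + A(20) → 36
36 + C(43) → 79
Huffman total = 16 + 36 + 79 = 131 bits.
Saving = 158 − 131 = 27 bits.

27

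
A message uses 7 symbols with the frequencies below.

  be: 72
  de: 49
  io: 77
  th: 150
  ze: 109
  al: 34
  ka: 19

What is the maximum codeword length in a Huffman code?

4

Merge the two lowest-weight nodes at each step:
merge ka(19) and al(34): 53
merge de(49) and 53: 102
merge be(72) and io(77): 149
merge 102 and ze(109): 211
merge 149 and th(150): 299
merge 211 and 299: 510
The first pair merged (ka, al) ends up deepest, at depth 4.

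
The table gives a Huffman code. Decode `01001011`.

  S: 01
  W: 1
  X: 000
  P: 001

Read left to right; each codeword is recognised as soon as it completes (prefix code):
  01→S | 001→P | 01→S | 1→W
Decoded message: SPSW

SPSW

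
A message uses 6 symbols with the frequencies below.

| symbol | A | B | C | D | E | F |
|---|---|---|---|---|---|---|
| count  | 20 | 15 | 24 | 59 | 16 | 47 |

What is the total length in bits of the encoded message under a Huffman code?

437

Merge the two smallest weights repeatedly:
B(15) + E(16) → 31
A(20) + C(24) → 44
31 + 44 → 75
F(47) + D(59) → 106
75 + 106 → 181
Total encoded bits = sum of merged weights = 31 + 44 + 75 + 106 + 181 = 437.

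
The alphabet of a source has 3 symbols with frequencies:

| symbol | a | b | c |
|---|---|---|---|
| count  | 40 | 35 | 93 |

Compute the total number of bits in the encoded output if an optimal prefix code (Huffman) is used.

Greedily combine the two least-frequent nodes:
b(35) + a(40) → 75
75 + c(93) → 168
Total encoded bits = sum of merged weights = 75 + 168 = 243.

243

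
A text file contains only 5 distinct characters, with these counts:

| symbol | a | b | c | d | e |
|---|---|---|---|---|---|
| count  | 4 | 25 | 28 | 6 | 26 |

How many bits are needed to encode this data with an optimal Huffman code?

Merge the two smallest weights repeatedly:
merge a(4) and d(6): 10
merge 10 and b(25): 35
merge e(26) and c(28): 54
merge 35 and 54: 89
The encoded length is the sum of every internal node's weight: 10 + 35 + 54 + 89 = 188 bits.

188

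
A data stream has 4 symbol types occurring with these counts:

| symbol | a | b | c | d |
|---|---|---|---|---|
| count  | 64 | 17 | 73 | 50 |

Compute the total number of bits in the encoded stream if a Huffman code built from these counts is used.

Build the Huffman tree bottom-up:
combine b(17), d(50) → 67
combine a(64), 67 → 131
combine c(73), 131 → 204
Each symbol's bit-cost is frequency × depth; summing gives 402 bits (equivalently 67 + 131 + 204).

402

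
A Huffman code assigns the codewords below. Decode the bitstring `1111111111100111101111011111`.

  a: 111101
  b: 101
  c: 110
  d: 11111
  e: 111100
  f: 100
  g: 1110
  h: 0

Read left to right; each codeword is recognised as soon as it completes (prefix code):
  11111→d | 11111→d | 100→f | 111101→a | 1110→g | 11111→d
Decoded message: ddfagd

ddfagd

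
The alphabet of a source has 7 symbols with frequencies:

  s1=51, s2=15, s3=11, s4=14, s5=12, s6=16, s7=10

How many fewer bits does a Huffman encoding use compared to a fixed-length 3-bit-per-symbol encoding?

Fixed-length: 3 bits × 129 symbols = 387 bits.
Huffman merges:
merge s7(10) and s3(11): 21
merge s5(12) and s4(14): 26
merge s2(15) and s6(16): 31
merge 21 and 26: 47
merge 31 and 47: 78
merge s1(51) and 78: 129
Huffman total = 21 + 26 + 31 + 47 + 78 + 129 = 332 bits.
Saving = 387 − 332 = 55 bits.

55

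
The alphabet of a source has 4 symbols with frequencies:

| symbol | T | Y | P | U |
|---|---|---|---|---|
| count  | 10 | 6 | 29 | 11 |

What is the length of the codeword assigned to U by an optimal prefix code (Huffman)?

Huffman merges, smallest pair first:
Y(6) + T(10) → 16
U(11) + 16 → 27
27 + P(29) → 56
U sits 2 levels below the root, so its codeword is 2 bits.

2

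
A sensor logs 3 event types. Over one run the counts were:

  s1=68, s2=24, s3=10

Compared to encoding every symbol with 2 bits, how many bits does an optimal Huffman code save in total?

Fixed-length: 2 bits × 102 symbols = 204 bits.
Huffman merges:
merge s3(10) and s2(24): 34
merge 34 and s1(68): 102
Huffman total = 34 + 102 = 136 bits.
Saving = 204 − 136 = 68 bits.

68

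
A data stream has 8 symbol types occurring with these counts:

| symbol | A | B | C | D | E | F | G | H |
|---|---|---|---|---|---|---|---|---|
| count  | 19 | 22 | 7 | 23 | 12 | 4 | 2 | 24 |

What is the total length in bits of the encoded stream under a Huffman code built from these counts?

Build the Huffman tree bottom-up:
combine G(2), F(4) → 6
combine 6, C(7) → 13
combine E(12), 13 → 25
combine A(19), B(22) → 41
combine D(23), H(24) → 47
combine 25, 41 → 66
combine 47, 66 → 113
The encoded length is the sum of every internal node's weight: 6 + 13 + 25 + 41 + 47 + 66 + 113 = 311 bits.

311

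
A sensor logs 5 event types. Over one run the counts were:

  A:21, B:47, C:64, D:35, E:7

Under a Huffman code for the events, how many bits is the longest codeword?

4

Merge the two lowest-weight nodes at each step:
E(7) + A(21) → 28
28 + D(35) → 63
B(47) + 63 → 110
C(64) + 110 → 174
Maximum depth reached is 4.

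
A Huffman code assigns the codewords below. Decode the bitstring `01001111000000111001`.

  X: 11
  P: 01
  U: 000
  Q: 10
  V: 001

Read left to right; each codeword is recognised as soon as it completes (prefix code):
  01→P | 001→V | 11→X | 10→Q | 000→U | 001→V | 11→X | 001→V
Decoded message: PVXQUVXV

PVXQUVXV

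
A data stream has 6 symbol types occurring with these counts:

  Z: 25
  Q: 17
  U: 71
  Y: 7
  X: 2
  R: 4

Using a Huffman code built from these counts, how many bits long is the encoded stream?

230

Merge the two smallest weights repeatedly:
merge X(2) and R(4): 6
merge 6 and Y(7): 13
merge 13 and Q(17): 30
merge Z(25) and 30: 55
merge 55 and U(71): 126
Each symbol's bit-cost is frequency × depth; summing gives 230 bits (equivalently 6 + 13 + 30 + 55 + 126).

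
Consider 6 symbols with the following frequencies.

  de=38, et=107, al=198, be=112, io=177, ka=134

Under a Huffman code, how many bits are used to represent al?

2

Huffman merges, smallest pair first:
combine de(38), et(107) → 145
combine be(112), ka(134) → 246
combine 145, io(177) → 322
combine al(198), 246 → 444
combine 322, 444 → 766
al's leaf is at depth 2, giving a 2-bit codeword.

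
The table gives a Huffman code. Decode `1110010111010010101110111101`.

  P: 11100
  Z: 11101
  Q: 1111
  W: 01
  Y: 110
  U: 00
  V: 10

PVZUVVZZ

Read left to right; each codeword is recognised as soon as it completes (prefix code):
  11100→P | 10→V | 11101→Z | 00→U | 10→V | 10→V | 11101→Z | 11101→Z
Decoded message: PVZUVVZZ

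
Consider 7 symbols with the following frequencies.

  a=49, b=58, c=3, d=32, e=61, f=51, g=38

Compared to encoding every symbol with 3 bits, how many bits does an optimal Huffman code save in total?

84

Fixed-length: 3 bits × 292 symbols = 876 bits.
Huffman merges:
merge c(3) and d(32): 35
merge 35 and g(38): 73
merge a(49) and f(51): 100
merge b(58) and e(61): 119
merge 73 and 100: 173
merge 119 and 173: 292
Huffman total = 35 + 73 + 100 + 119 + 173 + 292 = 792 bits.
Saving = 876 − 792 = 84 bits.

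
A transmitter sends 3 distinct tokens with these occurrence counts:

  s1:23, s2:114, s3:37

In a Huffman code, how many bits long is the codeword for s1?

Repeatedly merge the two smallest:
merge s1(23) and s3(37): 60
merge 60 and s2(114): 174
s1 sits 2 levels below the root, so its codeword is 2 bits.

2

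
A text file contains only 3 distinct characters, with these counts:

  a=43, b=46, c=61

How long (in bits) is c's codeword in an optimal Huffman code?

Huffman merges, smallest pair first:
merge a(43) and b(46): 89
merge c(61) and 89: 150
c sits one level below the root: a 1-bit codeword.

1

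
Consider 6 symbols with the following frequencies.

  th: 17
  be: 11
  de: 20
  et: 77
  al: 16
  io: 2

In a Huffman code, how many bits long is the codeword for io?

4

Build the tree from the bottom:
merge io(2) and be(11): 13
merge 13 and al(16): 29
merge th(17) and de(20): 37
merge 29 and 37: 66
merge 66 and et(77): 143
The subtree containing io is merged 4 times, so code length = 4.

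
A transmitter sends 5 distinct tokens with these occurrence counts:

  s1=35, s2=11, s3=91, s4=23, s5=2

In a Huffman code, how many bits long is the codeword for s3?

1

Build the tree from the bottom:
merge s5(2) and s2(11): 13
merge 13 and s4(23): 36
merge s1(35) and 36: 71
merge 71 and s3(91): 162
s3 sits one level below the root: a 1-bit codeword.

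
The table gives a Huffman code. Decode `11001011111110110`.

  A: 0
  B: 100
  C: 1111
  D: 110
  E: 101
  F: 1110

DAECDD

Read left to right; each codeword is recognised as soon as it completes (prefix code):
  110→D | 0→A | 101→E | 1111→C | 110→D | 110→D
Decoded message: DAECDD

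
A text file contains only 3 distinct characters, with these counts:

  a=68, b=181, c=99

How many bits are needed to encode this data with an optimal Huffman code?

515

Build the Huffman tree bottom-up:
a(68) + c(99) → 167
167 + b(181) → 348
Total encoded bits = sum of merged weights = 167 + 348 = 515.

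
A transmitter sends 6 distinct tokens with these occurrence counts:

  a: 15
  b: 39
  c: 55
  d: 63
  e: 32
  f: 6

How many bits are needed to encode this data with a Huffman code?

Merge the two smallest weights repeatedly:
merge f(6) and a(15): 21
merge 21 and e(32): 53
merge b(39) and 53: 92
merge c(55) and d(63): 118
merge 92 and 118: 210
Each symbol's bit-cost is frequency × depth; summing gives 494 bits (equivalently 21 + 53 + 92 + 118 + 210).

494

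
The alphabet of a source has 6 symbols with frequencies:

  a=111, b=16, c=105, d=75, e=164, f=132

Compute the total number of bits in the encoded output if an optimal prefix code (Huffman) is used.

1493

Build the Huffman tree bottom-up:
combine b(16), d(75) → 91
combine 91, c(105) → 196
combine a(111), f(132) → 243
combine e(164), 196 → 360
combine 243, 360 → 603
Each symbol's bit-cost is frequency × depth; summing gives 1493 bits (equivalently 91 + 196 + 243 + 360 + 603).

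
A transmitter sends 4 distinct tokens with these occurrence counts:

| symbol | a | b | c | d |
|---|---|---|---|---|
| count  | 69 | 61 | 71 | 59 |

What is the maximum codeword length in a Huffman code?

2

Merge the two lowest-weight nodes at each step:
merge d(59) and b(61): 120
merge a(69) and c(71): 140
merge 120 and 140: 260
The first pair merged (d, b) ends up deepest, at depth 2.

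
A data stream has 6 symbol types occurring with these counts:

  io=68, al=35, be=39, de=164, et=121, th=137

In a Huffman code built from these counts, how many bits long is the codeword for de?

Huffman merges, smallest pair first:
merge al(35) and be(39): 74
merge io(68) and 74: 142
merge et(121) and th(137): 258
merge 142 and de(164): 306
merge 258 and 306: 564
de sits 2 levels below the root, so its codeword is 2 bits.

2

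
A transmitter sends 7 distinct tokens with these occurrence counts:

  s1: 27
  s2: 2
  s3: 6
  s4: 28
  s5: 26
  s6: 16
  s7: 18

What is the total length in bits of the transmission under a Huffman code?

320

Merge the two smallest weights repeatedly:
merge s2(2) and s3(6): 8
merge 8 and s6(16): 24
merge s7(18) and 24: 42
merge s5(26) and s1(27): 53
merge s4(28) and 42: 70
merge 53 and 70: 123
The encoded length is the sum of every internal node's weight: 8 + 24 + 42 + 53 + 70 + 123 = 320 bits.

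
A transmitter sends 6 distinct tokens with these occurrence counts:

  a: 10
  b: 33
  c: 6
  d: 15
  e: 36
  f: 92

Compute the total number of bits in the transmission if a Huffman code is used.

Greedily combine the two least-frequent nodes:
combine c(6), a(10) → 16
combine d(15), 16 → 31
combine 31, b(33) → 64
combine e(36), 64 → 100
combine f(92), 100 → 192
Each symbol's bit-cost is frequency × depth; summing gives 403 bits (equivalently 16 + 31 + 64 + 100 + 192).

403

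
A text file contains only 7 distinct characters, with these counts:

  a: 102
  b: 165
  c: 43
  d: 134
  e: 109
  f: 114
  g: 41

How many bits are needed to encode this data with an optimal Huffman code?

Merge the two smallest weights repeatedly:
g(41) + c(43) → 84
84 + a(102) → 186
e(109) + f(114) → 223
d(134) + b(165) → 299
186 + 223 → 409
299 + 409 → 708
Each symbol's bit-cost is frequency × depth; summing gives 1909 bits (equivalently 84 + 186 + 223 + 299 + 409 + 708).

1909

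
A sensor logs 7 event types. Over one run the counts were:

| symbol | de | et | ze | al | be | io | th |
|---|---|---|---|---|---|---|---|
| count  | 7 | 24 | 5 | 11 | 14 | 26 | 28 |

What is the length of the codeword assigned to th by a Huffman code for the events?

Repeatedly merge the two smallest:
combine ze(5), de(7) → 12
combine al(11), 12 → 23
combine be(14), 23 → 37
combine et(24), io(26) → 50
combine th(28), 37 → 65
combine 50, 65 → 115
th's leaf is at depth 2, giving a 2-bit codeword.

2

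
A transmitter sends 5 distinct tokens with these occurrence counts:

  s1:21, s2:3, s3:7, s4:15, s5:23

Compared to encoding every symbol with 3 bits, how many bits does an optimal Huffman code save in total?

Fixed-length: 3 bits × 69 symbols = 207 bits.
Huffman merges:
merge s2(3) and s3(7): 10
merge 10 and s4(15): 25
merge s1(21) and s5(23): 44
merge 25 and 44: 69
Huffman total = 10 + 25 + 44 + 69 = 148 bits.
Saving = 207 − 148 = 59 bits.

59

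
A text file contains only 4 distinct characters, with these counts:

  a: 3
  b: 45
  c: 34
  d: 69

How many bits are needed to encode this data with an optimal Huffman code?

Build the Huffman tree bottom-up:
combine a(3), c(34) → 37
combine 37, b(45) → 82
combine d(69), 82 → 151
The encoded length is the sum of every internal node's weight: 37 + 82 + 151 = 270 bits.

270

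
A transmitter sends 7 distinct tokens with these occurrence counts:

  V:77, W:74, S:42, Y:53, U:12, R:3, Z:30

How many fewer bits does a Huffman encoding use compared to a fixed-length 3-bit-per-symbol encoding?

Fixed-length: 3 bits × 291 symbols = 873 bits.
Huffman merges:
R(3) + U(12) → 15
15 + Z(30) → 45
S(42) + 45 → 87
Y(53) + W(74) → 127
V(77) + 87 → 164
127 + 164 → 291
Huffman total = 15 + 45 + 87 + 127 + 164 + 291 = 729 bits.
Saving = 873 − 729 = 144 bits.

144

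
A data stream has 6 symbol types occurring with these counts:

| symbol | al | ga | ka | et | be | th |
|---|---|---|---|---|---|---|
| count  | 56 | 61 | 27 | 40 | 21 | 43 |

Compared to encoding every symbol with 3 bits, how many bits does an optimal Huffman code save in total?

Fixed-length: 3 bits × 248 symbols = 744 bits.
Huffman merges:
merge be(21) and ka(27): 48
merge et(40) and th(43): 83
merge 48 and al(56): 104
merge ga(61) and 83: 144
merge 104 and 144: 248
Huffman total = 48 + 83 + 104 + 144 + 248 = 627 bits.
Saving = 744 − 627 = 117 bits.

117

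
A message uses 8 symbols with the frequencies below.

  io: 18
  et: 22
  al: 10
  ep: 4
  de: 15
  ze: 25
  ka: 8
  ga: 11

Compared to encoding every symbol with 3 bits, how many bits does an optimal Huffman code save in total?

Fixed-length: 3 bits × 113 symbols = 339 bits.
Huffman merges:
combine ep(4), ka(8) → 12
combine al(10), ga(11) → 21
combine 12, de(15) → 27
combine io(18), 21 → 39
combine et(22), ze(25) → 47
combine 27, 39 → 66
combine 47, 66 → 113
Huffman total = 12 + 21 + 27 + 39 + 47 + 66 + 113 = 325 bits.
Saving = 339 − 325 = 14 bits.

14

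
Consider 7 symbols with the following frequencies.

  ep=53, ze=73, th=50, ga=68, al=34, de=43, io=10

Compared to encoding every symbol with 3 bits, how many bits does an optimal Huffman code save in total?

Fixed-length: 3 bits × 331 symbols = 993 bits.
Huffman merges:
merge io(10) and al(34): 44
merge de(43) and 44: 87
merge th(50) and ep(53): 103
merge ga(68) and ze(73): 141
merge 87 and 103: 190
merge 141 and 190: 331
Huffman total = 44 + 87 + 103 + 141 + 190 + 331 = 896 bits.
Saving = 993 − 896 = 97 bits.

97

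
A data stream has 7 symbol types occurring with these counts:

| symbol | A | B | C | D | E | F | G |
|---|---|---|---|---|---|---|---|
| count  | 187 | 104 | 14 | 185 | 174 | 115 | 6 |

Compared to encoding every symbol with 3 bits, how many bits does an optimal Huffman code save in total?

Fixed-length: 3 bits × 785 symbols = 2355 bits.
Huffman merges:
G(6) + C(14) → 20
20 + B(104) → 124
F(115) + 124 → 239
E(174) + D(185) → 359
A(187) + 239 → 426
359 + 426 → 785
Huffman total = 20 + 124 + 239 + 359 + 426 + 785 = 1953 bits.
Saving = 2355 − 1953 = 402 bits.

402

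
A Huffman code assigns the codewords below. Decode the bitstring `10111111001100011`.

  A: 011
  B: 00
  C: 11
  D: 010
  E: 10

ECCCBCBA

Read left to right; each codeword is recognised as soon as it completes (prefix code):
  10→E | 11→C | 11→C | 11→C | 00→B | 11→C | 00→B | 011→A
Decoded message: ECCCBCBA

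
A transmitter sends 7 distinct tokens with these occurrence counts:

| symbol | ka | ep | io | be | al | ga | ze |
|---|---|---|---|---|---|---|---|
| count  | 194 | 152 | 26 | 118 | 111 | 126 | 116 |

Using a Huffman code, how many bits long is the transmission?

Greedily combine the two least-frequent nodes:
merge io(26) and al(111): 137
merge ze(116) and be(118): 234
merge ga(126) and 137: 263
merge ep(152) and ka(194): 346
merge 234 and 263: 497
merge 346 and 497: 843
Each symbol's bit-cost is frequency × depth; summing gives 2320 bits (equivalently 137 + 234 + 263 + 346 + 497 + 843).

2320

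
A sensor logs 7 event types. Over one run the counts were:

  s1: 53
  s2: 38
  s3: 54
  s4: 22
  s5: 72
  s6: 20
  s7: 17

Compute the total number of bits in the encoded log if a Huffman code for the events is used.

739

Merge the two smallest weights repeatedly:
merge s7(17) and s6(20): 37
merge s4(22) and 37: 59
merge s2(38) and s1(53): 91
merge s3(54) and 59: 113
merge s5(72) and 91: 163
merge 113 and 163: 276
Each symbol's bit-cost is frequency × depth; summing gives 739 bits (equivalently 37 + 59 + 91 + 113 + 163 + 276).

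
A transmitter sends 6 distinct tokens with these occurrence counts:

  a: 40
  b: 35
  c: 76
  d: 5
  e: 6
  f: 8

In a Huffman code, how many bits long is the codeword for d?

Repeatedly merge the two smallest:
d(5) + e(6) → 11
f(8) + 11 → 19
19 + b(35) → 54
a(40) + 54 → 94
c(76) + 94 → 170
d sits 5 levels below the root, so its codeword is 5 bits.

5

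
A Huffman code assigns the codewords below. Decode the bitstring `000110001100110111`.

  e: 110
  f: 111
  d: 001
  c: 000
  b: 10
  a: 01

cedbabf

Read left to right; each codeword is recognised as soon as it completes (prefix code):
  000→c | 110→e | 001→d | 10→b | 01→a | 10→b | 111→f
Decoded message: cedbabf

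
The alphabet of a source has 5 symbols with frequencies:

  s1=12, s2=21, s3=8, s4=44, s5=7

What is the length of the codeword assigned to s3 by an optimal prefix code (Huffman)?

Build the tree from the bottom:
s5(7) + s3(8) → 15
s1(12) + 15 → 27
s2(21) + 27 → 48
s4(44) + 48 → 92
The subtree containing s3 is merged 4 times, so code length = 4.

4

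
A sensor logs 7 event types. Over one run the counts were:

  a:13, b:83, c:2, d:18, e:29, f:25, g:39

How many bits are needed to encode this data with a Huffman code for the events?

509

Merge the two smallest weights repeatedly:
combine c(2), a(13) → 15
combine 15, d(18) → 33
combine f(25), e(29) → 54
combine 33, g(39) → 72
combine 54, 72 → 126
combine b(83), 126 → 209
Total encoded bits = sum of merged weights = 15 + 33 + 54 + 72 + 126 + 209 = 509.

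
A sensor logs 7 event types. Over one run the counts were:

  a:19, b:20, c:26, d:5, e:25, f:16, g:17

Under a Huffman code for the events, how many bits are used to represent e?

Repeatedly merge the two smallest:
d(5) + f(16) → 21
g(17) + a(19) → 36
b(20) + 21 → 41
e(25) + c(26) → 51
36 + 41 → 77
51 + 77 → 128
e's leaf is at depth 2, giving a 2-bit codeword.

2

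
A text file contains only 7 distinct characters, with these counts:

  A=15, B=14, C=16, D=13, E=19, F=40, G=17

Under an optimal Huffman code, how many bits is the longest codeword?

Merge the two lowest-weight nodes at each step:
merge D(13) and B(14): 27
merge A(15) and C(16): 31
merge G(17) and E(19): 36
merge 27 and 31: 58
merge 36 and F(40): 76
merge 58 and 76: 134
The first pair merged (D, B) ends up deepest, at depth 3.

3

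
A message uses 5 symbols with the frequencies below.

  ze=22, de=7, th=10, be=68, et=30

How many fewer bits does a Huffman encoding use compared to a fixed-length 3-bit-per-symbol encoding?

Fixed-length: 3 bits × 137 symbols = 411 bits.
Huffman merges:
merge de(7) and th(10): 17
merge 17 and ze(22): 39
merge et(30) and 39: 69
merge be(68) and 69: 137
Huffman total = 17 + 39 + 69 + 137 = 262 bits.
Saving = 411 − 262 = 149 bits.

149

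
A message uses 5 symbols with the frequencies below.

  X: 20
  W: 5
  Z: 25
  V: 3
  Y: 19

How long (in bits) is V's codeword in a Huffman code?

Build the tree from the bottom:
combine V(3), W(5) → 8
combine 8, Y(19) → 27
combine X(20), Z(25) → 45
combine 27, 45 → 72
V's leaf is at depth 3, giving a 3-bit codeword.

3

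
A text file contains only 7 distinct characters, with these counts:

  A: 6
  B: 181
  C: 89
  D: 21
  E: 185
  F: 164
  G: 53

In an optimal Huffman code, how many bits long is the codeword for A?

5

Build the tree from the bottom:
combine A(6), D(21) → 27
combine 27, G(53) → 80
combine 80, C(89) → 169
combine F(164), 169 → 333
combine B(181), E(185) → 366
combine 333, 366 → 699
A's leaf is at depth 5, giving a 5-bit codeword.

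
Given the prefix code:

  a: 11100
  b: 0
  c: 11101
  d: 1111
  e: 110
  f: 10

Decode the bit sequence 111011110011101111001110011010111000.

Read left to right; each codeword is recognised as soon as it completes (prefix code):
  11101→c | 11100→a | 11101→c | 11100→a | 11100→a | 110→e | 10→f | 11100→a | 0→b
Decoded message: cacaaefab

cacaaefab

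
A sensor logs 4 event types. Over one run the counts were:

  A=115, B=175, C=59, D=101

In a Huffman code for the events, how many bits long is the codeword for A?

2

Repeatedly merge the two smallest:
C(59) + D(101) → 160
A(115) + 160 → 275
B(175) + 275 → 450
A's leaf is at depth 2, giving a 2-bit codeword.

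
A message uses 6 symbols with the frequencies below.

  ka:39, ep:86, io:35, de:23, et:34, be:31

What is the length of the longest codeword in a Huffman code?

3

Merge the two lowest-weight nodes at each step:
merge de(23) and be(31): 54
merge et(34) and io(35): 69
merge ka(39) and 54: 93
merge 69 and ep(86): 155
merge 93 and 155: 248
Maximum depth reached is 3.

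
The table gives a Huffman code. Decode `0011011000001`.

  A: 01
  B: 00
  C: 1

BCCACBBA

Read left to right; each codeword is recognised as soon as it completes (prefix code):
  00→B | 1→C | 1→C | 01→A | 1→C | 00→B | 00→B | 01→A
Decoded message: BCCACBBA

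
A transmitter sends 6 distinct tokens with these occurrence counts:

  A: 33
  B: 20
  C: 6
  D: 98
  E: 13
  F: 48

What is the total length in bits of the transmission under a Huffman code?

Greedily combine the two least-frequent nodes:
C(6) + E(13) → 19
19 + B(20) → 39
A(33) + 39 → 72
F(48) + 72 → 120
D(98) + 120 → 218
Total encoded bits = sum of merged weights = 19 + 39 + 72 + 120 + 218 = 468.

468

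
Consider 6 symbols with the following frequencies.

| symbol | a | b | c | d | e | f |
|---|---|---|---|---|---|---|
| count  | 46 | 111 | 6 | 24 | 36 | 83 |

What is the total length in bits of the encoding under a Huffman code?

Merge the two smallest weights repeatedly:
merge c(6) and d(24): 30
merge 30 and e(36): 66
merge a(46) and 66: 112
merge f(83) and b(111): 194
merge 112 and 194: 306
The encoded length is the sum of every internal node's weight: 30 + 66 + 112 + 194 + 306 = 708 bits.

708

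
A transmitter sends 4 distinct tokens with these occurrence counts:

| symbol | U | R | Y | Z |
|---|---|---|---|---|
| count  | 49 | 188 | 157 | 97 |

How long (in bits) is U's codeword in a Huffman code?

3

Huffman merges, smallest pair first:
U(49) + Z(97) → 146
146 + Y(157) → 303
R(188) + 303 → 491
The subtree containing U is merged 3 times, so code length = 3.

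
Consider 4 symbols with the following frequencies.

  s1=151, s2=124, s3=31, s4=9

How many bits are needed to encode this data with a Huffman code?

Build the Huffman tree bottom-up:
merge s4(9) and s3(31): 40
merge 40 and s2(124): 164
merge s1(151) and 164: 315
Total encoded bits = sum of merged weights = 40 + 164 + 315 = 519.

519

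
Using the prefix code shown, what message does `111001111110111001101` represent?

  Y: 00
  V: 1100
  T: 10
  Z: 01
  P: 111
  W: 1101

Read left to right; each codeword is recognised as soon as it completes (prefix code):
  111→P | 00→Y | 111→P | 111→P | 01→Z | 1100→V | 1101→W
Decoded message: PYPPZVW

PYPPZVW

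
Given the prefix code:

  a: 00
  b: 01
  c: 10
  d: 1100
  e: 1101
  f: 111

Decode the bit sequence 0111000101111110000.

bdbbfda

Read left to right; each codeword is recognised as soon as it completes (prefix code):
  01→b | 1100→d | 01→b | 01→b | 111→f | 1100→d | 00→a
Decoded message: bdbbfda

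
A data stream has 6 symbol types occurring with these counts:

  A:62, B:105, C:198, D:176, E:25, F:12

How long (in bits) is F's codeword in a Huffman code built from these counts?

4

Huffman merges, smallest pair first:
merge F(12) and E(25): 37
merge 37 and A(62): 99
merge 99 and B(105): 204
merge D(176) and C(198): 374
merge 204 and 374: 578
F's leaf is at depth 4, giving a 4-bit codeword.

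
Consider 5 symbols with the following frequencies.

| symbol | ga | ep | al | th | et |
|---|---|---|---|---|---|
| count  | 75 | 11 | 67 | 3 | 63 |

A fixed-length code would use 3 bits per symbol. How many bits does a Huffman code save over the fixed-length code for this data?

Fixed-length: 3 bits × 219 symbols = 657 bits.
Huffman merges:
th(3) + ep(11) → 14
14 + et(63) → 77
al(67) + ga(75) → 142
77 + 142 → 219
Huffman total = 14 + 77 + 142 + 219 = 452 bits.
Saving = 657 − 452 = 205 bits.

205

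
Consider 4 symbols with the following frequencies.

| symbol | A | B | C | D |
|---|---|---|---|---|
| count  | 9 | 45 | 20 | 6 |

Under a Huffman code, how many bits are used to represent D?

Repeatedly merge the two smallest:
merge D(6) and A(9): 15
merge 15 and C(20): 35
merge 35 and B(45): 80
D sits 3 levels below the root, so its codeword is 3 bits.

3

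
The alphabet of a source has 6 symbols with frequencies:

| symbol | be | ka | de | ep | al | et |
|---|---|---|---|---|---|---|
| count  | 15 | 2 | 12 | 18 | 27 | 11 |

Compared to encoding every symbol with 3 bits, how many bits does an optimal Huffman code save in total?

47

Fixed-length: 3 bits × 85 symbols = 255 bits.
Huffman merges:
combine ka(2), et(11) → 13
combine de(12), 13 → 25
combine be(15), ep(18) → 33
combine 25, al(27) → 52
combine 33, 52 → 85
Huffman total = 13 + 25 + 33 + 52 + 85 = 208 bits.
Saving = 255 − 208 = 47 bits.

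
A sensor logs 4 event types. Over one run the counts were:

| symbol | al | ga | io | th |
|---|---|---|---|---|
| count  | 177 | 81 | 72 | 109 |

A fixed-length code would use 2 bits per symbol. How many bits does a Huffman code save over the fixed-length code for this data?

24

Fixed-length: 2 bits × 439 symbols = 878 bits.
Huffman merges:
io(72) + ga(81) → 153
th(109) + 153 → 262
al(177) + 262 → 439
Huffman total = 153 + 262 + 439 = 854 bits.
Saving = 878 − 854 = 24 bits.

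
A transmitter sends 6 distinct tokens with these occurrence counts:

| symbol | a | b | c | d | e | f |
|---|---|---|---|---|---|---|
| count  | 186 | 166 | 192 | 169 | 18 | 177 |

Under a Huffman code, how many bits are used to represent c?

2

Huffman merges, smallest pair first:
combine e(18), b(166) → 184
combine d(169), f(177) → 346
combine 184, a(186) → 370
combine c(192), 346 → 538
combine 370, 538 → 908
c sits 2 levels below the root, so its codeword is 2 bits.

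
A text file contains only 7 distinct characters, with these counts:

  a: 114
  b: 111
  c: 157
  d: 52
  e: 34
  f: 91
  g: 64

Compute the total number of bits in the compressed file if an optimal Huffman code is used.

1684

Greedily combine the two least-frequent nodes:
merge e(34) and d(52): 86
merge g(64) and 86: 150
merge f(91) and b(111): 202
merge a(114) and 150: 264
merge c(157) and 202: 359
merge 264 and 359: 623
Total encoded bits = sum of merged weights = 86 + 150 + 202 + 264 + 359 + 623 = 1684.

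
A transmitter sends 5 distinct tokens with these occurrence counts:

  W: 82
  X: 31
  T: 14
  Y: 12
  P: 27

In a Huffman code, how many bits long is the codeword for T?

Build the tree from the bottom:
merge Y(12) and T(14): 26
merge 26 and P(27): 53
merge X(31) and 53: 84
merge W(82) and 84: 166
T's leaf is at depth 4, giving a 4-bit codeword.

4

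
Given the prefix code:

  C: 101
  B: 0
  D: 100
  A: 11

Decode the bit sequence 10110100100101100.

CCBBDCD

Read left to right; each codeword is recognised as soon as it completes (prefix code):
  101→C | 101→C | 0→B | 0→B | 100→D | 101→C | 100→D
Decoded message: CCBBDCD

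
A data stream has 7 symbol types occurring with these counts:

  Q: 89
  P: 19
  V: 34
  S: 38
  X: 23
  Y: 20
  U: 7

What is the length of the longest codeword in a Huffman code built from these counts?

4

Merge the two lowest-weight nodes at each step:
U(7) + P(19) → 26
Y(20) + X(23) → 43
26 + V(34) → 60
S(38) + 43 → 81
60 + 81 → 141
Q(89) + 141 → 230
Maximum depth reached is 4.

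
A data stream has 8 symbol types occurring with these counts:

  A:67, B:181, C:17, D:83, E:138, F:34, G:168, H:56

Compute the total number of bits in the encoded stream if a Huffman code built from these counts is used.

Greedily combine the two least-frequent nodes:
merge C(17) and F(34): 51
merge 51 and H(56): 107
merge A(67) and D(83): 150
merge 107 and E(138): 245
merge 150 and G(168): 318
merge B(181) and 245: 426
merge 318 and 426: 744
Total encoded bits = sum of merged weights = 51 + 107 + 150 + 245 + 318 + 426 + 744 = 2041.

2041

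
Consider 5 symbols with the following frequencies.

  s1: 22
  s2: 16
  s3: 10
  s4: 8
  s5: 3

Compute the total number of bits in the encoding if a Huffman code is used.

Merge the two smallest weights repeatedly:
s5(3) + s4(8) → 11
s3(10) + 11 → 21
s2(16) + 21 → 37
s1(22) + 37 → 59
Total encoded bits = sum of merged weights = 11 + 21 + 37 + 59 = 128.

128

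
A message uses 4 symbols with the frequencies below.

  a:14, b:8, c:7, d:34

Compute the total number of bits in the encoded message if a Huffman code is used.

Build the Huffman tree bottom-up:
c(7) + b(8) → 15
a(14) + 15 → 29
29 + d(34) → 63
The encoded length is the sum of every internal node's weight: 15 + 29 + 63 = 107 bits.

107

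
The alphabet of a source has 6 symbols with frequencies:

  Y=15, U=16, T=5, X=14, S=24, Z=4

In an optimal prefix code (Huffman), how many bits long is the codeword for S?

2

Build the tree from the bottom:
merge Z(4) and T(5): 9
merge 9 and X(14): 23
merge Y(15) and U(16): 31
merge 23 and S(24): 47
merge 31 and 47: 78
S sits 2 levels below the root, so its codeword is 2 bits.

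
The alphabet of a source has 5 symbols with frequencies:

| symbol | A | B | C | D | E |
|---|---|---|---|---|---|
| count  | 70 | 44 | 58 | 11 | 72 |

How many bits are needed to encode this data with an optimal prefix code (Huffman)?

565

Greedily combine the two least-frequent nodes:
combine D(11), B(44) → 55
combine 55, C(58) → 113
combine A(70), E(72) → 142
combine 113, 142 → 255
Each symbol's bit-cost is frequency × depth; summing gives 565 bits (equivalently 55 + 113 + 142 + 255).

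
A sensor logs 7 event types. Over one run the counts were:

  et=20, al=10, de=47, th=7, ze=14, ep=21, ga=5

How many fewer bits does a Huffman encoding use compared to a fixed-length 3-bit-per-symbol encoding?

60

Fixed-length: 3 bits × 124 symbols = 372 bits.
Huffman merges:
ga(5) + th(7) → 12
al(10) + 12 → 22
ze(14) + et(20) → 34
ep(21) + 22 → 43
34 + 43 → 77
de(47) + 77 → 124
Huffman total = 12 + 22 + 34 + 43 + 77 + 124 = 312 bits.
Saving = 372 − 312 = 60 bits.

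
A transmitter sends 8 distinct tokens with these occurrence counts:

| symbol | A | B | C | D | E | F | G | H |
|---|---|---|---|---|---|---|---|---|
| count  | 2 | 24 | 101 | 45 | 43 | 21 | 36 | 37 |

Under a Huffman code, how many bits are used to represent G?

Build the tree from the bottom:
combine A(2), F(21) → 23
combine 23, B(24) → 47
combine G(36), H(37) → 73
combine E(43), D(45) → 88
combine 47, 73 → 120
combine 88, C(101) → 189
combine 120, 189 → 309
The subtree containing G is merged 3 times, so code length = 3.

3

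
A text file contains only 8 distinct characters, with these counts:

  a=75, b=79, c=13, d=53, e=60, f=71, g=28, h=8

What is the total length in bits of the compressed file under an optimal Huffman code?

Greedily combine the two least-frequent nodes:
h(8) + c(13) → 21
21 + g(28) → 49
49 + d(53) → 102
e(60) + f(71) → 131
a(75) + b(79) → 154
102 + 131 → 233
154 + 233 → 387
The encoded length is the sum of every internal node's weight: 21 + 49 + 102 + 131 + 154 + 233 + 387 = 1077 bits.

1077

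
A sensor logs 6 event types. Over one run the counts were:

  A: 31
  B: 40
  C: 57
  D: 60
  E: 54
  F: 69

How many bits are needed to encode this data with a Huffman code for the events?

Merge the two smallest weights repeatedly:
A(31) + B(40) → 71
E(54) + C(57) → 111
D(60) + F(69) → 129
71 + 111 → 182
129 + 182 → 311
Each symbol's bit-cost is frequency × depth; summing gives 804 bits (equivalently 71 + 111 + 129 + 182 + 311).

804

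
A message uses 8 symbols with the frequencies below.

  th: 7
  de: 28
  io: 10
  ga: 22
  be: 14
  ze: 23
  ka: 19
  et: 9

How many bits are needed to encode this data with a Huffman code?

384

Merge the two smallest weights repeatedly:
merge th(7) and et(9): 16
merge io(10) and be(14): 24
merge 16 and ka(19): 35
merge ga(22) and ze(23): 45
merge 24 and de(28): 52
merge 35 and 45: 80
merge 52 and 80: 132
Each symbol's bit-cost is frequency × depth; summing gives 384 bits (equivalently 16 + 24 + 35 + 45 + 52 + 80 + 132).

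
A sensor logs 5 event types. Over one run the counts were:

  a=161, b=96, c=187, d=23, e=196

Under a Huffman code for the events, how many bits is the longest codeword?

3

Merge the two lowest-weight nodes at each step:
merge d(23) and b(96): 119
merge 119 and a(161): 280
merge c(187) and e(196): 383
merge 280 and 383: 663
Maximum depth reached is 3.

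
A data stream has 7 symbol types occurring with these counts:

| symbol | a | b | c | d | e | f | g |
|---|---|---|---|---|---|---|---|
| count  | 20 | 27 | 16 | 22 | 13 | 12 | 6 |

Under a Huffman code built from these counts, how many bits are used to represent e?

Repeatedly merge the two smallest:
merge g(6) and f(12): 18
merge e(13) and c(16): 29
merge 18 and a(20): 38
merge d(22) and b(27): 49
merge 29 and 38: 67
merge 49 and 67: 116
The subtree containing e is merged 3 times, so code length = 3.

3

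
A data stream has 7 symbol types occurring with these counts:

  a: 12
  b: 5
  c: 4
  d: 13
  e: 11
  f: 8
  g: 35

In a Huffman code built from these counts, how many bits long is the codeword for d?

Build the tree from the bottom:
combine c(4), b(5) → 9
combine f(8), 9 → 17
combine e(11), a(12) → 23
combine d(13), 17 → 30
combine 23, 30 → 53
combine g(35), 53 → 88
d's leaf is at depth 3, giving a 3-bit codeword.

3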